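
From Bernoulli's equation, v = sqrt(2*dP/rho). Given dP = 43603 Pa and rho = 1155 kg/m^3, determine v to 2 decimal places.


v = sqrt(2*dP/rho)
v = sqrt(2*43603/1155)
v = sqrt(75.50303)
v = 8.69 m/s


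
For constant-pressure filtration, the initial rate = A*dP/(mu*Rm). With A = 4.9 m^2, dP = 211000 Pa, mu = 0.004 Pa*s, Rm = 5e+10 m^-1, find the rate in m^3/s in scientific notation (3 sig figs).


rate = A * dP / (mu * Rm)
rate = 4.9 * 211000 / (0.004 * 5e+10)
rate = 1033900.0 / 2.000e+08
rate = 5.17e-03 m^3/s


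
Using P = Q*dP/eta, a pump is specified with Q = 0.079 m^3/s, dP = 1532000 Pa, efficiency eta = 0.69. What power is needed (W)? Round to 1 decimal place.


P = Q * dP / eta
P = 0.079 * 1532000 / 0.69
P = 121028.0 / 0.69
P = 175402.9 W


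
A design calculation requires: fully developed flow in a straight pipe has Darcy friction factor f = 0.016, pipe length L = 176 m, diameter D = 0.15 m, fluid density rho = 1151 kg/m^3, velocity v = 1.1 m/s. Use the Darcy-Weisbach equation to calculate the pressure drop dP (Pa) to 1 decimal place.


dP = f * (L/D) * (rho*v^2/2)
dP = 0.016 * (176/0.15) * (1151*1.1^2/2)
L/D = 1173.33333333
rho*v^2/2 = 1151*1.21/2 = 696.355
dP = 0.016 * 1173.33333333 * 696.355
dP = 13072.9 Pa


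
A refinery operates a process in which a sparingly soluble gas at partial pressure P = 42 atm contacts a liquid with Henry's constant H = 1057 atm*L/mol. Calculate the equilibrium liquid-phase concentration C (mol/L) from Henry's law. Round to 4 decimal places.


C = P / H
C = 42 / 1057
C = 0.0397 mol/L


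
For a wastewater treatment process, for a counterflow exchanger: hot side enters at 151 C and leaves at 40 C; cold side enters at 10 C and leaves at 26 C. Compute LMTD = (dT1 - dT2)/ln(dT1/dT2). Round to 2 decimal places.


dT1 = Th_in - Tc_out = 151 - 26 = 125
dT2 = Th_out - Tc_in = 40 - 10 = 30
LMTD = (dT1 - dT2) / ln(dT1/dT2)
LMTD = (125 - 30) / ln(125/30)
LMTD = 66.57 K


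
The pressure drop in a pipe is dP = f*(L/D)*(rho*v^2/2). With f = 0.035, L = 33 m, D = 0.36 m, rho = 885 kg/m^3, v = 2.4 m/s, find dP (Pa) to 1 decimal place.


dP = f * (L/D) * (rho*v^2/2)
dP = 0.035 * (33/0.36) * (885*2.4^2/2)
L/D = 91.66666667
rho*v^2/2 = 885*5.76/2 = 2548.8
dP = 0.035 * 91.66666667 * 2548.8
dP = 8177.4 Pa


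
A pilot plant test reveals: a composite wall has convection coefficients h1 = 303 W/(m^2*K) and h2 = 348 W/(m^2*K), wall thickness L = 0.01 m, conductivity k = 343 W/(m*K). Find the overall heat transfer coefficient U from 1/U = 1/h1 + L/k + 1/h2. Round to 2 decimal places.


1/U = 1/h1 + L/k + 1/h2
1/U = 1/303 + 0.01/343 + 1/348
1/U = 0.00330033 + 2.91545e-05 + 0.0028735632
1/U = 0.0062030477
U = 161.21 W/(m^2*K)


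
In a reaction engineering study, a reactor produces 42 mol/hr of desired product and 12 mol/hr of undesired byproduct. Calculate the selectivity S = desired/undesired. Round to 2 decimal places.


S = desired product rate / undesired product rate
S = 42 / 12
S = 3.50


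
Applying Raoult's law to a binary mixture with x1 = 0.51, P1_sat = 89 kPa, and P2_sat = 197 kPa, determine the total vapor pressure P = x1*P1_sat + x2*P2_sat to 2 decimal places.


P = x1*P1_sat + x2*P2_sat
x2 = 1 - x1 = 1 - 0.51 = 0.49
P = 0.51*89 + 0.49*197
P = 45.39 + 96.53
P = 141.92 kPa


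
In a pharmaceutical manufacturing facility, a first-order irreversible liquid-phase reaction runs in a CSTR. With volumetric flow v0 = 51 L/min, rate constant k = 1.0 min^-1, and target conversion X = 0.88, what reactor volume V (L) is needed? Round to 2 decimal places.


V = v0 * X / (k * (1 - X))
V = 51 * 0.88 / (1.0 * (1 - 0.88))
V = 44.88 / (1.0 * 0.12)
V = 44.88 / 0.12
V = 374.00 L


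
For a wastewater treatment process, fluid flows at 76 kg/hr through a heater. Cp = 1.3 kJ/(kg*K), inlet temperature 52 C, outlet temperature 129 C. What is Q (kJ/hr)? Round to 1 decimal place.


Q = m_dot * Cp * (T2 - T1)
Q = 76 * 1.3 * (129 - 52)
Q = 76 * 1.3 * 77
Q = 7607.6 kJ/hr


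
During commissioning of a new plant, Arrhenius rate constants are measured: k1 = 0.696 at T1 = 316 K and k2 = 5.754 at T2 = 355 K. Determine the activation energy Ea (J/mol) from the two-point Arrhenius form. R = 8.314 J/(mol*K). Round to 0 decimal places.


Ea = R * ln(k2/k1) / (1/T1 - 1/T2)
ln(k2/k1) = ln(5.754/0.696) = 2.1123009
1/T1 - 1/T2 = 1/316 - 1/355 = 0.000347655554
Ea = 8.314 * 2.1123009 / 0.000347655554
Ea = 50515 J/mol


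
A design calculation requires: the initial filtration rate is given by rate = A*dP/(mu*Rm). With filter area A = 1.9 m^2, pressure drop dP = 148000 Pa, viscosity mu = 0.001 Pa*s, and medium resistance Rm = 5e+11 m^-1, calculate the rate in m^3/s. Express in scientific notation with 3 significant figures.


rate = A * dP / (mu * Rm)
rate = 1.9 * 148000 / (0.001 * 5e+11)
rate = 281200.0 / 5.000e+08
rate = 5.62e-04 m^3/s


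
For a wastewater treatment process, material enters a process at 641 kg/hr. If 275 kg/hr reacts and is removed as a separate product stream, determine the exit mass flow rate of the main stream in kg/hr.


Steady-state mass balance on the main outlet: F_out = F_in - F_removed
F_out = 641 - 275
F_out = 366 kg/hr


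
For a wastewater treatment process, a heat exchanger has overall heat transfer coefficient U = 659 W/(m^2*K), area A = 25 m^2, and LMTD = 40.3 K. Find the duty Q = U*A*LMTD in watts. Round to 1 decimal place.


Q = U * A * LMTD
Q = 659 * 25 * 40.3
Q = 663942.5 W


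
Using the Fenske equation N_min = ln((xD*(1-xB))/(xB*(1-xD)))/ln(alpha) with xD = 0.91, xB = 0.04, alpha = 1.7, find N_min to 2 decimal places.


N_min = ln((xD*(1-xB))/(xB*(1-xD))) / ln(alpha)
Numerator inside ln: 0.8736 / 0.0036 = 242.666667
ln(242.666667) = 5.491689
ln(alpha) = ln(1.7) = 0.530628
N_min = 5.491689 / 0.530628 = 10.35


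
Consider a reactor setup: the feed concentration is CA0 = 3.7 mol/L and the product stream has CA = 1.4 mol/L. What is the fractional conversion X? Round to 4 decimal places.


X = (CA0 - CA) / CA0
X = (3.7 - 1.4) / 3.7
X = 2.3 / 3.7
X = 0.6216


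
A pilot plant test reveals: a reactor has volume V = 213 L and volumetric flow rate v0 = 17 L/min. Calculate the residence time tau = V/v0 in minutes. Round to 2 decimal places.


tau = V / v0
tau = 213 / 17
tau = 12.53 min


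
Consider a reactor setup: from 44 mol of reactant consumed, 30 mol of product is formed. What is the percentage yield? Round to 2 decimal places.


Yield = (moles product / moles consumed) * 100%
Yield = (30 / 44) * 100
Yield = 0.6818 * 100
Yield = 68.18%


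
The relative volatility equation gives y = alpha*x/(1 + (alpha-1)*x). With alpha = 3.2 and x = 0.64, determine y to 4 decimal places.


y = alpha*x / (1 + (alpha-1)*x)
y = 3.2*0.64 / (1 + (3.2-1)*0.64)
y = 2.048 / (1 + 1.408)
y = 2.048 / 2.408
y = 0.8505


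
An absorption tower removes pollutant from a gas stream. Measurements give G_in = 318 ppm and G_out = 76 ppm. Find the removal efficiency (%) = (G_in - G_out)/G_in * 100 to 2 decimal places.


Efficiency = (G_in - G_out) / G_in * 100%
Efficiency = (318 - 76) / 318 * 100
Efficiency = 242 / 318 * 100
Efficiency = 76.10%


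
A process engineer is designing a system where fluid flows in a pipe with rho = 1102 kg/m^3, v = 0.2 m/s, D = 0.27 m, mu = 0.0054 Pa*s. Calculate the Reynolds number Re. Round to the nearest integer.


Re = rho * v * D / mu
Re = 1102 * 0.2 * 0.27 / 0.0054
Re = 59.508 / 0.0054
Re = 11020


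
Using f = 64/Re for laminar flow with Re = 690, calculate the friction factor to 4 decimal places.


f = 64 / Re
f = 64 / 690
f = 0.0928


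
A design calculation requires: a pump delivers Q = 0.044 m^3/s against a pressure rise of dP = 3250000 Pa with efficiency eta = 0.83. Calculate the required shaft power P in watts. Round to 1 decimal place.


P = Q * dP / eta
P = 0.044 * 3250000 / 0.83
P = 143000.0 / 0.83
P = 172289.2 W


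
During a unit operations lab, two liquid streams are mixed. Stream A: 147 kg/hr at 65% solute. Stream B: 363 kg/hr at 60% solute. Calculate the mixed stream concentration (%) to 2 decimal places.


Mass balance on solute: F1*x1 + F2*x2 = F3*x3
F3 = F1 + F2 = 147 + 363 = 510 kg/hr
x3 = (F1*x1 + F2*x2)/F3
x3 = (147*0.65 + 363*0.6) / 510
x3 = 61.44%


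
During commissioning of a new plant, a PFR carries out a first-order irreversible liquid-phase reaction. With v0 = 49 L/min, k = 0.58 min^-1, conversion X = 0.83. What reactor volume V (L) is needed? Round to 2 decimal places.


V = (v0/k) * ln(1/(1-X))
V = (49/0.58) * ln(1/(1-0.83))
V = 84.482759 * ln(5.882353)
V = 84.482759 * 1.771957
V = 149.70 L


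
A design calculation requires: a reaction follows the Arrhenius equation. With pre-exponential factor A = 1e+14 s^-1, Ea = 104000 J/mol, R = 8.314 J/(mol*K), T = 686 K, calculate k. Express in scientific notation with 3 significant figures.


k = A * exp(-Ea/(R*T))
k = 1e+14 * exp(-104000 / (8.314 * 686))
k = 1e+14 * exp(-18.234724)
k = 1.20e+06


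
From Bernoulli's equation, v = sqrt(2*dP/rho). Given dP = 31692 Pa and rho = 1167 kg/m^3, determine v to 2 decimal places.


v = sqrt(2*dP/rho)
v = sqrt(2*31692/1167)
v = sqrt(54.313625)
v = 7.37 m/s


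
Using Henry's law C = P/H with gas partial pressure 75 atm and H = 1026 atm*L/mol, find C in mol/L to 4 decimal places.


C = P / H
C = 75 / 1026
C = 0.0731 mol/L


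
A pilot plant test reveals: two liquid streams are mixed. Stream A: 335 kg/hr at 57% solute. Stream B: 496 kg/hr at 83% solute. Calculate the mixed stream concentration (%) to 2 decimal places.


Mass balance on solute: F1*x1 + F2*x2 = F3*x3
F3 = F1 + F2 = 335 + 496 = 831 kg/hr
x3 = (F1*x1 + F2*x2)/F3
x3 = (335*0.57 + 496*0.83) / 831
x3 = 72.52%


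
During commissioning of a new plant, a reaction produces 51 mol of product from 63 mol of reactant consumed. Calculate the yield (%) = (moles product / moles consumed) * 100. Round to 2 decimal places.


Yield = (moles product / moles consumed) * 100%
Yield = (51 / 63) * 100
Yield = 0.8095 * 100
Yield = 80.95%


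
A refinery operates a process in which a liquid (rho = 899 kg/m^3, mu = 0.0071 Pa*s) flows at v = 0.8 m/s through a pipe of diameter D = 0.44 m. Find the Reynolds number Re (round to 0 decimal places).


Re = rho * v * D / mu
Re = 899 * 0.8 * 0.44 / 0.0071
Re = 316.448 / 0.0071
Re = 44570


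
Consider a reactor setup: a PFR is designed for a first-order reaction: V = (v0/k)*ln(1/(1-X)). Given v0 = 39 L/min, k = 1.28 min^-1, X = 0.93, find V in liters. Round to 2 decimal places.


V = (v0/k) * ln(1/(1-X))
V = (39/1.28) * ln(1/(1-0.93))
V = 30.46875 * ln(14.285714)
V = 30.46875 * 2.65926
V = 81.02 L


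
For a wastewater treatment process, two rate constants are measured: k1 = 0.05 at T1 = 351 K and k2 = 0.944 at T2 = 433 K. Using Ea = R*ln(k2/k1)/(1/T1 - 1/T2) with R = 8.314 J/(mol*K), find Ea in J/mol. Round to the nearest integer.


Ea = R * ln(k2/k1) / (1/T1 - 1/T2)
ln(k2/k1) = ln(0.944/0.05) = 2.9381032
1/T1 - 1/T2 = 1/351 - 1/433 = 0.000539534027
Ea = 8.314 * 2.9381032 / 0.000539534027
Ea = 45275 J/mol


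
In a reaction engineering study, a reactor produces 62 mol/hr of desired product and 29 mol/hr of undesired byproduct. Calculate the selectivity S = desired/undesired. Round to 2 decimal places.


S = desired product rate / undesired product rate
S = 62 / 29
S = 2.14


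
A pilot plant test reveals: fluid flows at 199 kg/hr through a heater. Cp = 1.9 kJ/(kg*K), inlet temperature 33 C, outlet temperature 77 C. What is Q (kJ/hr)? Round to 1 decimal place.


Q = m_dot * Cp * (T2 - T1)
Q = 199 * 1.9 * (77 - 33)
Q = 199 * 1.9 * 44
Q = 16636.4 kJ/hr


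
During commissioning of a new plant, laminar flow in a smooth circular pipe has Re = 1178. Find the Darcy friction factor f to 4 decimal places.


f = 64 / Re
f = 64 / 1178
f = 0.0543


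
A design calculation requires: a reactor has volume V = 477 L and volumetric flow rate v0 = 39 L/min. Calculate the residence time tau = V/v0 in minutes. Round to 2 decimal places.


tau = V / v0
tau = 477 / 39
tau = 12.23 min


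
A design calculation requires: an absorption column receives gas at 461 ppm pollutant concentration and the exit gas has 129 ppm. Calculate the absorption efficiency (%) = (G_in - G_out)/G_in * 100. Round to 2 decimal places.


Efficiency = (G_in - G_out) / G_in * 100%
Efficiency = (461 - 129) / 461 * 100
Efficiency = 332 / 461 * 100
Efficiency = 72.02%


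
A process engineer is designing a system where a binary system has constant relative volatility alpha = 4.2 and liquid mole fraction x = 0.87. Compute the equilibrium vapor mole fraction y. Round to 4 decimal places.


y = alpha*x / (1 + (alpha-1)*x)
y = 4.2*0.87 / (1 + (4.2-1)*0.87)
y = 3.654 / (1 + 2.784)
y = 3.654 / 3.784
y = 0.9656


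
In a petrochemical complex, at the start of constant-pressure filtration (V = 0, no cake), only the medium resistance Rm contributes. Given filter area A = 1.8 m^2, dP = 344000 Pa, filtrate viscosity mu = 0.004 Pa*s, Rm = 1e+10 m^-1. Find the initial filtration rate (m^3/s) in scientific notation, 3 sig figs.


rate = A * dP / (mu * Rm)
rate = 1.8 * 344000 / (0.004 * 1e+10)
rate = 619200.0 / 4.000e+07
rate = 1.55e-02 m^3/s


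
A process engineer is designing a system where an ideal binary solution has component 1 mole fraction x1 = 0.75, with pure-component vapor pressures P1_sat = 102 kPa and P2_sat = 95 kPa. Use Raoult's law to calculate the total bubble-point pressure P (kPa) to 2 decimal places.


P = x1*P1_sat + x2*P2_sat
x2 = 1 - x1 = 1 - 0.75 = 0.25
P = 0.75*102 + 0.25*95
P = 76.5 + 23.75
P = 100.25 kPa


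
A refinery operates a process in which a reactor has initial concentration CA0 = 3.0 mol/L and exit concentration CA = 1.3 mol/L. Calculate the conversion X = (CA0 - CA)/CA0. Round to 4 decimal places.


X = (CA0 - CA) / CA0
X = (3.0 - 1.3) / 3.0
X = 1.7 / 3.0
X = 0.5667


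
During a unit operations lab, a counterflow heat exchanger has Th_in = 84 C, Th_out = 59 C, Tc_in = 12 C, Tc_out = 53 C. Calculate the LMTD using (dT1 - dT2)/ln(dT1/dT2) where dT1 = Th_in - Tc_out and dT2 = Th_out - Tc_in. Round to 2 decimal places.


dT1 = Th_in - Tc_out = 84 - 53 = 31
dT2 = Th_out - Tc_in = 59 - 12 = 47
LMTD = (dT1 - dT2) / ln(dT1/dT2)
LMTD = (31 - 47) / ln(31/47)
LMTD = 38.45 K


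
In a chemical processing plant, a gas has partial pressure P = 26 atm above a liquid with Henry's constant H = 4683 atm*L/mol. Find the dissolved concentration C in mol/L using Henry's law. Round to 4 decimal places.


C = P / H
C = 26 / 4683
C = 0.0056 mol/L


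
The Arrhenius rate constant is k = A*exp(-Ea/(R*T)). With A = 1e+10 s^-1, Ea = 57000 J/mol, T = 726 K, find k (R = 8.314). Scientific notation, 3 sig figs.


k = A * exp(-Ea/(R*T))
k = 1e+10 * exp(-57000 / (8.314 * 726))
k = 1e+10 * exp(-9.443396)
k = 7.92e+05


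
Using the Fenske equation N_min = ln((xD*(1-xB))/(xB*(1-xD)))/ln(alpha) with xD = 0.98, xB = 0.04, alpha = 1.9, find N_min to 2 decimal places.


N_min = ln((xD*(1-xB))/(xB*(1-xD))) / ln(alpha)
Numerator inside ln: 0.9408 / 0.0008 = 1176.0
ln(1176.0) = 7.069874
ln(alpha) = ln(1.9) = 0.641854
N_min = 7.069874 / 0.641854 = 11.01


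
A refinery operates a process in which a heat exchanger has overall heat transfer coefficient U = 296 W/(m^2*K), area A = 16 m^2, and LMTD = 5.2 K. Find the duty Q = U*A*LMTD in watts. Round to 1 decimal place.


Q = U * A * LMTD
Q = 296 * 16 * 5.2
Q = 24627.2 W


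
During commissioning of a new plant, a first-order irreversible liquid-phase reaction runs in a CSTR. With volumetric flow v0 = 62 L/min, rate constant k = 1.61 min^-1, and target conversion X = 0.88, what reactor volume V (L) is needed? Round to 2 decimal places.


V = v0 * X / (k * (1 - X))
V = 62 * 0.88 / (1.61 * (1 - 0.88))
V = 54.56 / (1.61 * 0.12)
V = 54.56 / 0.1932
V = 282.40 L


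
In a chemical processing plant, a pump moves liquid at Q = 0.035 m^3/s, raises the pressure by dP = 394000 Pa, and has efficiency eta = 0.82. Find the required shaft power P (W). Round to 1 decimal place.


P = Q * dP / eta
P = 0.035 * 394000 / 0.82
P = 13790.0 / 0.82
P = 16817.1 W


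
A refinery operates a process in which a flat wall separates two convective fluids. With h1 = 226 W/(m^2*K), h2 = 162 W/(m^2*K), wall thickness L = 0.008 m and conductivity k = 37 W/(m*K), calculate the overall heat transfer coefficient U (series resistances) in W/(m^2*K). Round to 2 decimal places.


1/U = 1/h1 + L/k + 1/h2
1/U = 1/226 + 0.008/37 + 1/162
1/U = 0.0044247788 + 0.0002162162 + 0.0061728395
1/U = 0.0108138345
U = 92.47 W/(m^2*K)


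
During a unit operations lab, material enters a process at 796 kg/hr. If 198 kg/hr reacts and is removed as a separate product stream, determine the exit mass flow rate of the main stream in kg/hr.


Steady-state mass balance on the main outlet: F_out = F_in - F_removed
F_out = 796 - 198
F_out = 598 kg/hr


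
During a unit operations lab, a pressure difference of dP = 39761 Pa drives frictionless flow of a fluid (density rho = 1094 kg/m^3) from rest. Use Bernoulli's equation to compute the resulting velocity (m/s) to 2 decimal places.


v = sqrt(2*dP/rho)
v = sqrt(2*39761/1094)
v = sqrt(72.689214)
v = 8.53 m/s


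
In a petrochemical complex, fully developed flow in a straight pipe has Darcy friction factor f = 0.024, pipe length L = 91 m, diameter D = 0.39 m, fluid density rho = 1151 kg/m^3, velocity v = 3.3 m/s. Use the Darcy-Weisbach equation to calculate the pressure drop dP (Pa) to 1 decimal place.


dP = f * (L/D) * (rho*v^2/2)
dP = 0.024 * (91/0.39) * (1151*3.3^2/2)
L/D = 233.33333333
rho*v^2/2 = 1151*10.89/2 = 6267.195
dP = 0.024 * 233.33333333 * 6267.195
dP = 35096.3 Pa


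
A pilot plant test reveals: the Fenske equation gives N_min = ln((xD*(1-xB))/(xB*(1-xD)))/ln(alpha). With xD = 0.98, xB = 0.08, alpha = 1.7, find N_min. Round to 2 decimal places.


N_min = ln((xD*(1-xB))/(xB*(1-xD))) / ln(alpha)
Numerator inside ln: 0.9016 / 0.0016 = 563.5
ln(563.5) = 6.334167
ln(alpha) = ln(1.7) = 0.530628
N_min = 6.334167 / 0.530628 = 11.94


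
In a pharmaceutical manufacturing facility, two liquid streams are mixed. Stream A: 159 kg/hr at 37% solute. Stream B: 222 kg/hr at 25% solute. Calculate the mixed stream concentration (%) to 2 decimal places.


Mass balance on solute: F1*x1 + F2*x2 = F3*x3
F3 = F1 + F2 = 159 + 222 = 381 kg/hr
x3 = (F1*x1 + F2*x2)/F3
x3 = (159*0.37 + 222*0.25) / 381
x3 = 30.01%


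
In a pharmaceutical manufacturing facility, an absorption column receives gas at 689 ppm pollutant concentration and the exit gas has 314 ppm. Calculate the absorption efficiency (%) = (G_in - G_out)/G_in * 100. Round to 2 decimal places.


Efficiency = (G_in - G_out) / G_in * 100%
Efficiency = (689 - 314) / 689 * 100
Efficiency = 375 / 689 * 100
Efficiency = 54.43%


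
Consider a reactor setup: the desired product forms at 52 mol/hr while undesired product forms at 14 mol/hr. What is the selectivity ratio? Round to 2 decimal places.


S = desired product rate / undesired product rate
S = 52 / 14
S = 3.71


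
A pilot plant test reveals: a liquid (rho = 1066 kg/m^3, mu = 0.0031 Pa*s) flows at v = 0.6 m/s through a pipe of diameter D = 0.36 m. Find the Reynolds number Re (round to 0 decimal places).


Re = rho * v * D / mu
Re = 1066 * 0.6 * 0.36 / 0.0031
Re = 230.256 / 0.0031
Re = 74276


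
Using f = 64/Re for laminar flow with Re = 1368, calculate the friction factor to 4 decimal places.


f = 64 / Re
f = 64 / 1368
f = 0.0468


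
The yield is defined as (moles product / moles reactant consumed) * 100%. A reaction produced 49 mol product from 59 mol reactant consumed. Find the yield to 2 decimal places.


Yield = (moles product / moles consumed) * 100%
Yield = (49 / 59) * 100
Yield = 0.8305 * 100
Yield = 83.05%


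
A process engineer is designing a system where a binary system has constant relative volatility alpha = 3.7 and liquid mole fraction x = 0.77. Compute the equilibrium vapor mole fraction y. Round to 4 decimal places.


y = alpha*x / (1 + (alpha-1)*x)
y = 3.7*0.77 / (1 + (3.7-1)*0.77)
y = 2.849 / (1 + 2.079)
y = 2.849 / 3.079
y = 0.9253


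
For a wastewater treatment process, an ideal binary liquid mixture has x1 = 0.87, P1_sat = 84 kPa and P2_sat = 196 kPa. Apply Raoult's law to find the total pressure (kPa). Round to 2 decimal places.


P = x1*P1_sat + x2*P2_sat
x2 = 1 - x1 = 1 - 0.87 = 0.13
P = 0.87*84 + 0.13*196
P = 73.08 + 25.48
P = 98.56 kPa


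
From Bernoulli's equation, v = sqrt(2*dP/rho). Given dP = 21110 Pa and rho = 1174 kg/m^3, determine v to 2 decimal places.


v = sqrt(2*dP/rho)
v = sqrt(2*21110/1174)
v = sqrt(35.962521)
v = 6.00 m/s


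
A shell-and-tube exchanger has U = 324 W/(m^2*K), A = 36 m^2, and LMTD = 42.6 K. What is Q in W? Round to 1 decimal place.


Q = U * A * LMTD
Q = 324 * 36 * 42.6
Q = 496886.4 W


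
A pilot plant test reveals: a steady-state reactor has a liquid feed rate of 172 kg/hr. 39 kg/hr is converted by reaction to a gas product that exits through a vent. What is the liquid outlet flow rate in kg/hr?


Steady-state mass balance on the main outlet: F_out = F_in - F_removed
F_out = 172 - 39
F_out = 133 kg/hr


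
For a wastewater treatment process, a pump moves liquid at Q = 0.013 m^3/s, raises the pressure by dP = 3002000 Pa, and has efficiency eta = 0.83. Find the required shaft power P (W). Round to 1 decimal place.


P = Q * dP / eta
P = 0.013 * 3002000 / 0.83
P = 39026.0 / 0.83
P = 47019.3 W


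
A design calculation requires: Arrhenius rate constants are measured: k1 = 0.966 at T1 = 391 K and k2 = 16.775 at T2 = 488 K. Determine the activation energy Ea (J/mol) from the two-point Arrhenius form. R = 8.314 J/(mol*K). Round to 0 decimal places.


Ea = R * ln(k2/k1) / (1/T1 - 1/T2)
ln(k2/k1) = ln(16.775/0.966) = 2.8544811
1/T1 - 1/T2 = 1/391 - 1/488 = 0.000508364429
Ea = 8.314 * 2.8544811 / 0.000508364429
Ea = 46683 J/mol


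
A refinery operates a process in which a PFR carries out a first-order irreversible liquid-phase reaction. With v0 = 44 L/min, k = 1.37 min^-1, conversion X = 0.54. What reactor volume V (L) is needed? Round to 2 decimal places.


V = (v0/k) * ln(1/(1-X))
V = (44/1.37) * ln(1/(1-0.54))
V = 32.116788 * ln(2.173913)
V = 32.116788 * 0.776529
V = 24.94 L


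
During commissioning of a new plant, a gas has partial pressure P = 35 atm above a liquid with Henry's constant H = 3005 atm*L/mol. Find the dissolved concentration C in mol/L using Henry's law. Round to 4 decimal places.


C = P / H
C = 35 / 3005
C = 0.0116 mol/L


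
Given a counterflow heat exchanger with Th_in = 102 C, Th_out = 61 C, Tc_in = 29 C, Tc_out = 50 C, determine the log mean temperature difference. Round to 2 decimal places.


dT1 = Th_in - Tc_out = 102 - 50 = 52
dT2 = Th_out - Tc_in = 61 - 29 = 32
LMTD = (dT1 - dT2) / ln(dT1/dT2)
LMTD = (52 - 32) / ln(52/32)
LMTD = 41.19 K


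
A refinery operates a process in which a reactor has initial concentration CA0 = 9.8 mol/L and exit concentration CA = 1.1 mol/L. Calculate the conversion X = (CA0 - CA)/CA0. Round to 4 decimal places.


X = (CA0 - CA) / CA0
X = (9.8 - 1.1) / 9.8
X = 8.7 / 9.8
X = 0.8878


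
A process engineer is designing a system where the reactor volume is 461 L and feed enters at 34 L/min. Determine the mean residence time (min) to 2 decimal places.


tau = V / v0
tau = 461 / 34
tau = 13.56 min


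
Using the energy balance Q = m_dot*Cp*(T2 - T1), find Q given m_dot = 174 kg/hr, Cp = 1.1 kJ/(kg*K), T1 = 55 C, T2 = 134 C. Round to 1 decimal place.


Q = m_dot * Cp * (T2 - T1)
Q = 174 * 1.1 * (134 - 55)
Q = 174 * 1.1 * 79
Q = 15120.6 kJ/hr


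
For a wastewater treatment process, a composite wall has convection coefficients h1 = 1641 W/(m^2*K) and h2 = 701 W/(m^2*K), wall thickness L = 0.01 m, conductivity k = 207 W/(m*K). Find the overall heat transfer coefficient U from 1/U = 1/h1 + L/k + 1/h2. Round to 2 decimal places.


1/U = 1/h1 + L/k + 1/h2
1/U = 1/1641 + 0.01/207 + 1/701
1/U = 0.0006093845 + 4.83092e-05 + 0.0014265335
1/U = 0.0020842272
U = 479.79 W/(m^2*K)


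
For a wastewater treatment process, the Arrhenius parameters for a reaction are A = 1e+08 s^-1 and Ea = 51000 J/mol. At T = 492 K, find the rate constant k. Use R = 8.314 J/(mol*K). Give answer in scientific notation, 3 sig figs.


k = A * exp(-Ea/(R*T))
k = 1e+08 * exp(-51000 / (8.314 * 492))
k = 1e+08 * exp(-12.46795)
k = 3.85e+02


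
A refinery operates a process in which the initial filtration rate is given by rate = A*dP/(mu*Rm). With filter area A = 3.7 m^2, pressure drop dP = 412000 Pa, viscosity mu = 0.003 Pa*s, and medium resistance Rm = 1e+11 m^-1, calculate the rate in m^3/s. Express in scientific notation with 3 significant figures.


rate = A * dP / (mu * Rm)
rate = 3.7 * 412000 / (0.003 * 1e+11)
rate = 1524400.0 / 3.000e+08
rate = 5.08e-03 m^3/s


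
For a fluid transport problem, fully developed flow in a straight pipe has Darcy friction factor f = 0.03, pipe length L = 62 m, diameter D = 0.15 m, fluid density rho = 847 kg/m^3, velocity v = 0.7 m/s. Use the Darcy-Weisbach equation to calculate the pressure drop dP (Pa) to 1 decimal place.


dP = f * (L/D) * (rho*v^2/2)
dP = 0.03 * (62/0.15) * (847*0.7^2/2)
L/D = 413.33333333
rho*v^2/2 = 847*0.49/2 = 207.515
dP = 0.03 * 413.33333333 * 207.515
dP = 2573.2 Pa


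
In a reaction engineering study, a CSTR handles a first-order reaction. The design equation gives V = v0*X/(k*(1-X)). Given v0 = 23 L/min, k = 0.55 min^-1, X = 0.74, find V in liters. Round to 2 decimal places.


V = v0 * X / (k * (1 - X))
V = 23 * 0.74 / (0.55 * (1 - 0.74))
V = 17.02 / (0.55 * 0.26)
V = 17.02 / 0.143
V = 119.02 L


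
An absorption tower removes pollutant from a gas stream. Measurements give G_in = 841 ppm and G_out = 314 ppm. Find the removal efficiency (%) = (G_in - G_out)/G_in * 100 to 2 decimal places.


Efficiency = (G_in - G_out) / G_in * 100%
Efficiency = (841 - 314) / 841 * 100
Efficiency = 527 / 841 * 100
Efficiency = 62.66%


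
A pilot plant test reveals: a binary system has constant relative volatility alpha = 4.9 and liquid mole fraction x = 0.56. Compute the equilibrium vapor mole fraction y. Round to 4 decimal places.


y = alpha*x / (1 + (alpha-1)*x)
y = 4.9*0.56 / (1 + (4.9-1)*0.56)
y = 2.744 / (1 + 2.184)
y = 2.744 / 3.184
y = 0.8618


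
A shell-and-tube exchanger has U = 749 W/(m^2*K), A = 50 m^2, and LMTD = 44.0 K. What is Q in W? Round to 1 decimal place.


Q = U * A * LMTD
Q = 749 * 50 * 44.0
Q = 1647800.0 W


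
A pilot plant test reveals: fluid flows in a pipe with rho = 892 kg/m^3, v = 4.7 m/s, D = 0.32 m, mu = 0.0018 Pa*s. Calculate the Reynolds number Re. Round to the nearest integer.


Re = rho * v * D / mu
Re = 892 * 4.7 * 0.32 / 0.0018
Re = 1341.568 / 0.0018
Re = 745316


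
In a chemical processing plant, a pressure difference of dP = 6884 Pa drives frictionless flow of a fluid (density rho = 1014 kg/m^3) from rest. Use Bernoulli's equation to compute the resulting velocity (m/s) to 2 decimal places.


v = sqrt(2*dP/rho)
v = sqrt(2*6884/1014)
v = sqrt(13.577909)
v = 3.68 m/s


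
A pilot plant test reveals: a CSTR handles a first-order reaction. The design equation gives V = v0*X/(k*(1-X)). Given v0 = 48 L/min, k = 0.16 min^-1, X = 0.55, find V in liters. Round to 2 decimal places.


V = v0 * X / (k * (1 - X))
V = 48 * 0.55 / (0.16 * (1 - 0.55))
V = 26.4 / (0.16 * 0.45)
V = 26.4 / 0.072
V = 366.67 L


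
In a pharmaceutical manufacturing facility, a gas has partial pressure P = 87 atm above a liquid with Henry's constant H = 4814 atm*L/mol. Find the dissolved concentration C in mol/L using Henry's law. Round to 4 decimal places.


C = P / H
C = 87 / 4814
C = 0.0181 mol/L


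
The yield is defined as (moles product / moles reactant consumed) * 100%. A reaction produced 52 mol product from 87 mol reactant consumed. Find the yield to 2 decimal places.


Yield = (moles product / moles consumed) * 100%
Yield = (52 / 87) * 100
Yield = 0.5977 * 100
Yield = 59.77%


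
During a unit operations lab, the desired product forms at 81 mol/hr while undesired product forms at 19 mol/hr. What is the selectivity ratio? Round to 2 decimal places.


S = desired product rate / undesired product rate
S = 81 / 19
S = 4.26


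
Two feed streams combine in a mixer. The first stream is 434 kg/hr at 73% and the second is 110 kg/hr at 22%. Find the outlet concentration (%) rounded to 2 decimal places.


Mass balance on solute: F1*x1 + F2*x2 = F3*x3
F3 = F1 + F2 = 434 + 110 = 544 kg/hr
x3 = (F1*x1 + F2*x2)/F3
x3 = (434*0.73 + 110*0.22) / 544
x3 = 62.69%


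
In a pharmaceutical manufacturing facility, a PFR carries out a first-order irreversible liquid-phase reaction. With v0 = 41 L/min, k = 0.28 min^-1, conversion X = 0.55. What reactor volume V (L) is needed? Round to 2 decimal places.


V = (v0/k) * ln(1/(1-X))
V = (41/0.28) * ln(1/(1-0.55))
V = 146.428571 * ln(2.222222)
V = 146.428571 * 0.798508
V = 116.92 L


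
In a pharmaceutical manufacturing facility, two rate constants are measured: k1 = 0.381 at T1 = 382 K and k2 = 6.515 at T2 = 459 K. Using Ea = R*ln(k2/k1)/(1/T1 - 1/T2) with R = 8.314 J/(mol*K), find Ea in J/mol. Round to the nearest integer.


Ea = R * ln(k2/k1) / (1/T1 - 1/T2)
ln(k2/k1) = ln(6.515/0.381) = 2.8390631
1/T1 - 1/T2 = 1/382 - 1/459 = 0.00043915181
Ea = 8.314 * 2.8390631 / 0.00043915181
Ea = 53749 J/mol


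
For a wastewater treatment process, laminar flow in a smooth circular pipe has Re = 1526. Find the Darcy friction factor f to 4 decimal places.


f = 64 / Re
f = 64 / 1526
f = 0.0419


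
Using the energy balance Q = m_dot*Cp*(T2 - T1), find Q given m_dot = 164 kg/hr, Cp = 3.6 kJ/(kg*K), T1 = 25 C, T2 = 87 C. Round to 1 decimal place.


Q = m_dot * Cp * (T2 - T1)
Q = 164 * 3.6 * (87 - 25)
Q = 164 * 3.6 * 62
Q = 36604.8 kJ/hr


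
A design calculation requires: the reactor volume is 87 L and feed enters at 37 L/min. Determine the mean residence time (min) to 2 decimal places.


tau = V / v0
tau = 87 / 37
tau = 2.35 min


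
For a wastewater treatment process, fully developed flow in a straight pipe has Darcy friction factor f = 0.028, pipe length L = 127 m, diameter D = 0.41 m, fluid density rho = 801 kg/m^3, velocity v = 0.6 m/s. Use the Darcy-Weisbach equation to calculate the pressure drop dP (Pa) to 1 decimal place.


dP = f * (L/D) * (rho*v^2/2)
dP = 0.028 * (127/0.41) * (801*0.6^2/2)
L/D = 309.75609756
rho*v^2/2 = 801*0.36/2 = 144.18
dP = 0.028 * 309.75609756 * 144.18
dP = 1250.5 Pa


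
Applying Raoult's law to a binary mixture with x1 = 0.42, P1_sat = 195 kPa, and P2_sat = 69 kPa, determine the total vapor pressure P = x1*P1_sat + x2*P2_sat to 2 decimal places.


P = x1*P1_sat + x2*P2_sat
x2 = 1 - x1 = 1 - 0.42 = 0.58
P = 0.42*195 + 0.58*69
P = 81.9 + 40.02
P = 121.92 kPa


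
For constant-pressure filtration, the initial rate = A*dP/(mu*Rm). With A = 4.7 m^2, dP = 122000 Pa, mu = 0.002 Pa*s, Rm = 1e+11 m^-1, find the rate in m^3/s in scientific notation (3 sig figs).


rate = A * dP / (mu * Rm)
rate = 4.7 * 122000 / (0.002 * 1e+11)
rate = 573400.0 / 2.000e+08
rate = 2.87e-03 m^3/s


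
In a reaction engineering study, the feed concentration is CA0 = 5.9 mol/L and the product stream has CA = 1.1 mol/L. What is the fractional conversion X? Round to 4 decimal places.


X = (CA0 - CA) / CA0
X = (5.9 - 1.1) / 5.9
X = 4.8 / 5.9
X = 0.8136


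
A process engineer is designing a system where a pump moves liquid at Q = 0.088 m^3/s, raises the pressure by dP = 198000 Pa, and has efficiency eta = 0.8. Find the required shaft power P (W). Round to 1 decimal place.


P = Q * dP / eta
P = 0.088 * 198000 / 0.8
P = 17424.0 / 0.8
P = 21780.0 W


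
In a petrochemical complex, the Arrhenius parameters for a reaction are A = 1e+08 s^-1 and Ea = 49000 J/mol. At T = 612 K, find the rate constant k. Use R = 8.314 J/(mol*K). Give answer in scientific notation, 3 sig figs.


k = A * exp(-Ea/(R*T))
k = 1e+08 * exp(-49000 / (8.314 * 612))
k = 1e+08 * exp(-9.630185)
k = 6.57e+03


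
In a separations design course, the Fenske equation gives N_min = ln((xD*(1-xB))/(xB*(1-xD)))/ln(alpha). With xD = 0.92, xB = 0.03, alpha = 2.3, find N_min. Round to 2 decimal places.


N_min = ln((xD*(1-xB))/(xB*(1-xD))) / ln(alpha)
Numerator inside ln: 0.8924 / 0.0024 = 371.833333
ln(371.833333) = 5.918446
ln(alpha) = ln(2.3) = 0.832909
N_min = 5.918446 / 0.832909 = 7.11


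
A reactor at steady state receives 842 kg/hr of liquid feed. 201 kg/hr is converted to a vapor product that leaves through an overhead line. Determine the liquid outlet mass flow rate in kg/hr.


Steady-state mass balance on the main outlet: F_out = F_in - F_removed
F_out = 842 - 201
F_out = 641 kg/hr


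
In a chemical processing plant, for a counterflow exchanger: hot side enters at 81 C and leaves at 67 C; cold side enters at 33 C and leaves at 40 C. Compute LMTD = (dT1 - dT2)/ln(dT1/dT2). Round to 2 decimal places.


dT1 = Th_in - Tc_out = 81 - 40 = 41
dT2 = Th_out - Tc_in = 67 - 33 = 34
LMTD = (dT1 - dT2) / ln(dT1/dT2)
LMTD = (41 - 34) / ln(41/34)
LMTD = 37.39 K


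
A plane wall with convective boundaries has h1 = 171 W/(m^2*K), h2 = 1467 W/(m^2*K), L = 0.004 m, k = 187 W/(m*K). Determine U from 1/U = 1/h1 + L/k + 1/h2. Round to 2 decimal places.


1/U = 1/h1 + L/k + 1/h2
1/U = 1/171 + 0.004/187 + 1/1467
1/U = 0.0058479532 + 2.13904e-05 + 0.0006816633
1/U = 0.0065510069
U = 152.65 W/(m^2*K)


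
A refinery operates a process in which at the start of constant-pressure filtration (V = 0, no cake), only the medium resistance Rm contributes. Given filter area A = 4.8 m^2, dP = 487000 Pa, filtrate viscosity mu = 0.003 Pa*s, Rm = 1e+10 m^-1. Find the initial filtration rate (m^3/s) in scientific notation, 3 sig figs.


rate = A * dP / (mu * Rm)
rate = 4.8 * 487000 / (0.003 * 1e+10)
rate = 2337600.0 / 3.000e+07
rate = 7.79e-02 m^3/s


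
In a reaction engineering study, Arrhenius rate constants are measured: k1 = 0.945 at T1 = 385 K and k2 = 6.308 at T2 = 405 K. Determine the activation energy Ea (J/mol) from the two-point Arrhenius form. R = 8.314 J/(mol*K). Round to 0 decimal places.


Ea = R * ln(k2/k1) / (1/T1 - 1/T2)
ln(k2/k1) = ln(6.308/0.945) = 1.898389
1/T1 - 1/T2 = 1/385 - 1/405 = 0.000128266795
Ea = 8.314 * 1.898389 / 0.000128266795
Ea = 123050 J/mol


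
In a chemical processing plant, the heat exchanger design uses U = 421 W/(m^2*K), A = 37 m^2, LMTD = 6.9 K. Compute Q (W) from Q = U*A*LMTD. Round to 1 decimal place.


Q = U * A * LMTD
Q = 421 * 37 * 6.9
Q = 107481.3 W


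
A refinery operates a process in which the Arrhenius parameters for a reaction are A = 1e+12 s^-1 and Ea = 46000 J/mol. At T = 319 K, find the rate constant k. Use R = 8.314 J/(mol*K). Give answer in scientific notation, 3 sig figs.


k = A * exp(-Ea/(R*T))
k = 1e+12 * exp(-46000 / (8.314 * 319))
k = 1e+12 * exp(-17.344314)
k = 2.93e+04


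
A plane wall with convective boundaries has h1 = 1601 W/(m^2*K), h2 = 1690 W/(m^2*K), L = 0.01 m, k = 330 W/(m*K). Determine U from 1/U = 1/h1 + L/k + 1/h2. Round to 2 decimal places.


1/U = 1/h1 + L/k + 1/h2
1/U = 1/1601 + 0.01/330 + 1/1690
1/U = 0.0006246096 + 3.0303e-05 + 0.000591716
1/U = 0.0012466286
U = 802.16 W/(m^2*K)


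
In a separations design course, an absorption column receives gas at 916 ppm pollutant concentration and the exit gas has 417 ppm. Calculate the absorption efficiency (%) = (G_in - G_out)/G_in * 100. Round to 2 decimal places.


Efficiency = (G_in - G_out) / G_in * 100%
Efficiency = (916 - 417) / 916 * 100
Efficiency = 499 / 916 * 100
Efficiency = 54.48%


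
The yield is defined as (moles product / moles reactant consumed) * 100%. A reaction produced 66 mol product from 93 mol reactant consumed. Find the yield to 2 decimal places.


Yield = (moles product / moles consumed) * 100%
Yield = (66 / 93) * 100
Yield = 0.7097 * 100
Yield = 70.97%


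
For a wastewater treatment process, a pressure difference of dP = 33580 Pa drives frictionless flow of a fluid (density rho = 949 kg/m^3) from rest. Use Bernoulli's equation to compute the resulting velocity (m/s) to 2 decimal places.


v = sqrt(2*dP/rho)
v = sqrt(2*33580/949)
v = sqrt(70.769231)
v = 8.41 m/s


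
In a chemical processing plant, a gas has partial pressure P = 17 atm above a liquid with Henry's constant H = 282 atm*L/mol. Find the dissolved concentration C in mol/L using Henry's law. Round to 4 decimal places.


C = P / H
C = 17 / 282
C = 0.0603 mol/L


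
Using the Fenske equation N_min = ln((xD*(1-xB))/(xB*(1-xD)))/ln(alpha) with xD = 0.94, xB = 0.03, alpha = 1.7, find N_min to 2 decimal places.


N_min = ln((xD*(1-xB))/(xB*(1-xD))) / ln(alpha)
Numerator inside ln: 0.9118 / 0.0018 = 506.555556
ln(506.555556) = 6.227634
ln(alpha) = ln(1.7) = 0.530628
N_min = 6.227634 / 0.530628 = 11.74


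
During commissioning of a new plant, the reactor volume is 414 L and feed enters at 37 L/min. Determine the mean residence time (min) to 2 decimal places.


tau = V / v0
tau = 414 / 37
tau = 11.19 min


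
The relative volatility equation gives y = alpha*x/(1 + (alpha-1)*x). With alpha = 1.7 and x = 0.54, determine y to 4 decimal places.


y = alpha*x / (1 + (alpha-1)*x)
y = 1.7*0.54 / (1 + (1.7-1)*0.54)
y = 0.918 / (1 + 0.378)
y = 0.918 / 1.378
y = 0.6662


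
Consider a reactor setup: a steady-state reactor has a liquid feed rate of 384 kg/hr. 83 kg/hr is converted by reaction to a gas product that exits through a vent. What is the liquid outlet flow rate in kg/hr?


Steady-state mass balance on the main outlet: F_out = F_in - F_removed
F_out = 384 - 83
F_out = 301 kg/hr


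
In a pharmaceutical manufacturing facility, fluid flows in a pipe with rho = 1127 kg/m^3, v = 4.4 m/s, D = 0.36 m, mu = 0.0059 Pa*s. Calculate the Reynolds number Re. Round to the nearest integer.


Re = rho * v * D / mu
Re = 1127 * 4.4 * 0.36 / 0.0059
Re = 1785.168 / 0.0059
Re = 302571


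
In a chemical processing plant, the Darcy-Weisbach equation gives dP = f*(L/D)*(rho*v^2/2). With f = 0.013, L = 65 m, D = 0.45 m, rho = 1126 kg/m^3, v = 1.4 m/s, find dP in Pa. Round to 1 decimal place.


dP = f * (L/D) * (rho*v^2/2)
dP = 0.013 * (65/0.45) * (1126*1.4^2/2)
L/D = 144.44444444
rho*v^2/2 = 1126*1.96/2 = 1103.48
dP = 0.013 * 144.44444444 * 1103.48
dP = 2072.1 Pa


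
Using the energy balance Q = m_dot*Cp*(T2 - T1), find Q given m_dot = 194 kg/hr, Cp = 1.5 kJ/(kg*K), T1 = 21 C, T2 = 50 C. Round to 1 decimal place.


Q = m_dot * Cp * (T2 - T1)
Q = 194 * 1.5 * (50 - 21)
Q = 194 * 1.5 * 29
Q = 8439.0 kJ/hr


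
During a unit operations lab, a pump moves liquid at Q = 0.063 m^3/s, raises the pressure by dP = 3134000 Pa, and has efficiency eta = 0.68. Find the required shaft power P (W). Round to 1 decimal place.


P = Q * dP / eta
P = 0.063 * 3134000 / 0.68
P = 197442.0 / 0.68
P = 290355.9 W


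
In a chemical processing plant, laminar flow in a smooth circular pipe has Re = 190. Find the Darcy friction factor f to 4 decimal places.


f = 64 / Re
f = 64 / 190
f = 0.3368


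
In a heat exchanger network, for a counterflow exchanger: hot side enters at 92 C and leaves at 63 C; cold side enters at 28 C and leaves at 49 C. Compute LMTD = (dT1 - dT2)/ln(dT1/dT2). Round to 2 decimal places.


dT1 = Th_in - Tc_out = 92 - 49 = 43
dT2 = Th_out - Tc_in = 63 - 28 = 35
LMTD = (dT1 - dT2) / ln(dT1/dT2)
LMTD = (43 - 35) / ln(43/35)
LMTD = 38.86 K


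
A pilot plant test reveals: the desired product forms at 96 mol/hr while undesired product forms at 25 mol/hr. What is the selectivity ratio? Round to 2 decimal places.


S = desired product rate / undesired product rate
S = 96 / 25
S = 3.84


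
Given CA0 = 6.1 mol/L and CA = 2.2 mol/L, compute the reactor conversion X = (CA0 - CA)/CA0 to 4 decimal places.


X = (CA0 - CA) / CA0
X = (6.1 - 2.2) / 6.1
X = 3.9 / 6.1
X = 0.6393
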